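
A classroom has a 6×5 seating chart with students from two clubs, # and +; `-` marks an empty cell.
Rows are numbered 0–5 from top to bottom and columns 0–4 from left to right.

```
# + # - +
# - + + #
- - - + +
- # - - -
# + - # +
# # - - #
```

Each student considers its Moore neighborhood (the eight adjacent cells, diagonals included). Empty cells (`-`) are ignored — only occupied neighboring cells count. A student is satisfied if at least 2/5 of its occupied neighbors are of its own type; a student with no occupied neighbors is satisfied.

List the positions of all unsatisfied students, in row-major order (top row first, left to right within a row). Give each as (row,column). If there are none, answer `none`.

(0,0)# 1/2 ✓
(0,1)+ 1/4 ✗
(0,2)# 0/3 ✗
(0,4)+ 1/2 ✓
(1,0)# 1/2 ✓
(1,2)+ 3/4 ✓
(1,3)+ 4/6 ✓
(1,4)# 0/4 ✗
(2,3)+ 3/4 ✓
(2,4)+ 2/3 ✓
(3,1)# 1/2 ✓
(4,0)# 3/4 ✓
(4,1)+ 0/4 ✗
(4,3)# 1/2 ✓
(4,4)+ 0/2 ✗
(5,0)# 2/3 ✓
(5,1)# 2/3 ✓
(5,4)# 1/2 ✓

(0,1), (0,2), (1,4), (4,1), (4,4)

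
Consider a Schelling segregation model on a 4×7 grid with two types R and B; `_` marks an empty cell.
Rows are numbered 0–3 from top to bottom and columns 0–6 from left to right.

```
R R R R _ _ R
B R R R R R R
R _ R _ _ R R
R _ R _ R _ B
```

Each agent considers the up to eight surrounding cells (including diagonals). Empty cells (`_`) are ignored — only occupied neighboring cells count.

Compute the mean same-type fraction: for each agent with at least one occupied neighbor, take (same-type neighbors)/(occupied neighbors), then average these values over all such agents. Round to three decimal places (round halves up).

Row 0: (0,0)R 2/3 · (0,1)R 4/5 · (0,2)R 5/5 · (0,3)R 4/4 · (0,6)R 2/2
Row 1: (1,0)B 0/4 · (1,1)R 6/7 · (1,2)R 6/6 · (1,3)R 5/5 · (1,4)R 4/4 · (1,5)R 5/5 · (1,6)R 4/4
Row 2: (2,0)R 2/3 · (2,2)R 4/4 · (2,5)R 5/6 · (2,6)R 3/4
Row 3: (3,0)R 1/1 · (3,2)R 1/1 · (3,4)R 1/1 · (3,6)B 0/2
Sum over 20 agents: 2/3 + 4/5 + 5/5 + 4/4 + 2/2 + 0/4 + 6/7 + 6/6 + 5/5 + 4/4 + 5/5 + 4/4 + 2/3 + 4/4 + 5/6 + 3/4 + 1/1 + 1/1 + 1/1 + 0/2 = 6961/420; mean = 6961/420 ÷ 20 = 6961/8400 = 0.828690… → 0.829.

0.829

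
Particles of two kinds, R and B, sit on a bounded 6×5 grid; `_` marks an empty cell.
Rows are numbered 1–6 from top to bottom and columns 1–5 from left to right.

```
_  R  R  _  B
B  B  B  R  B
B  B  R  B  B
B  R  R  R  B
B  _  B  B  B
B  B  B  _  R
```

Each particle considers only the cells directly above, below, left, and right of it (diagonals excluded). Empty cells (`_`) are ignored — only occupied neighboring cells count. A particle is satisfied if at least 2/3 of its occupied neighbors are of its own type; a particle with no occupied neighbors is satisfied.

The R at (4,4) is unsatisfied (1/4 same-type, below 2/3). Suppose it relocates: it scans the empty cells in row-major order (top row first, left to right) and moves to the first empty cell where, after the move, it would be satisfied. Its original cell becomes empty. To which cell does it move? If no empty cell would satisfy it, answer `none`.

Vacating (4,4). Empty cells in order:
  (1,1): 1/2 same-type → still unsatisfied.
  (1,4): 2/3 same-type → satisfied — stop here.

(1,4)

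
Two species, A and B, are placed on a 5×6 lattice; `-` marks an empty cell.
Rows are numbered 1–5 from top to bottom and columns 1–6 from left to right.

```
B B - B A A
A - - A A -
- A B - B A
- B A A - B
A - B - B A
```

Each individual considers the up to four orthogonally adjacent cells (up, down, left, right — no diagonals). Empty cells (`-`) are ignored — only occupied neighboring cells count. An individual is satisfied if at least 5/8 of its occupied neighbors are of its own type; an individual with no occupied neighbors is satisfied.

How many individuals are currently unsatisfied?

Row 1: (1,1)B 1/2 ✗ · (1,2)B 1/1 ✓ · (1,4)B 0/2 ✗ · (1,5)A 2/3 ✓ · (1,6)A 1/1 ✓
Row 2: (2,1)A 0/1 ✗ · (2,4)A 1/2 ✗ · (2,5)A 2/3 ✓
Row 3: (3,2)A 0/2 ✗ · (3,3)B 0/2 ✗ · (3,5)B 0/2 ✗ · (3,6)A 0/2 ✗
Row 4: (4,2)B 0/2 ✗ · (4,3)A 1/4 ✗ · (4,4)A 1/1 ✓ · (4,6)B 0/2 ✗
Row 5: (5,1)A 0/0 ✓ · (5,3)B 0/1 ✗ · (5,5)B 0/1 ✗ · (5,6)A 0/2 ✗
Unsatisfied: (1,1), (1,4), (2,1), (2,4), (3,2), (3,3), (3,5), (3,6), (4,2), (4,3), (4,6), (5,3), (5,5), (5,6) — 14 in total.

14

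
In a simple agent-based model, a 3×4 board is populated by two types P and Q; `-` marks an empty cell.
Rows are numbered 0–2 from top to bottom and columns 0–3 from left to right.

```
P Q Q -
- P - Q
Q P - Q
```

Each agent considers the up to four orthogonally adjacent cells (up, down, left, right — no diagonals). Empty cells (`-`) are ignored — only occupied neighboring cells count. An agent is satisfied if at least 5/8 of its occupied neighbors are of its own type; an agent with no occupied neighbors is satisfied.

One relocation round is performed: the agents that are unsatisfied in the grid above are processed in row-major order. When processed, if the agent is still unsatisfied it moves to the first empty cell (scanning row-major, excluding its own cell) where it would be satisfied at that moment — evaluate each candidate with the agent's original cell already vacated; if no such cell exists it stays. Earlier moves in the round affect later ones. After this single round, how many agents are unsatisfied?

1

Initially unsatisfied (in order): (0,0), (0,1), (1,1), (2,0), (2,1).
  (0,0): no empty cell satisfies it; stays.
  (0,1) → (0,3).
  (1,1): now satisfied by earlier moves; stays.
  (2,0) → (1,2).
  (2,1): now satisfied by earlier moves; stays.
Resulting grid:
P - Q Q
- P Q Q
- P - Q
Unsatisfied now: (1,1).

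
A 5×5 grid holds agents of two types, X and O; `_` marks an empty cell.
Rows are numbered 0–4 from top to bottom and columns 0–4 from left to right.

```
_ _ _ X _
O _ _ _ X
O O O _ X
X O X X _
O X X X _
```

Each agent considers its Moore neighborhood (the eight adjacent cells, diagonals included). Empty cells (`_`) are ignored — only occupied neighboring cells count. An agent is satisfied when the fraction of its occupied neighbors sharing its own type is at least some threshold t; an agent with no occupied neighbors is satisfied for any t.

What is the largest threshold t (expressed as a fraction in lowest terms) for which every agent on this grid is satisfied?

1/5

Row 0: (0,3)X 1/1
Row 1: (1,0)O 2/2 · (1,4)X 2/2
Row 2: (2,0)O 3/4 · (2,1)O 4/6 · (2,2)O 2/4 · (2,4)X 2/2
Row 3: (3,0)X 1/5 · (3,1)O 4/8 · (3,2)X 4/7 · (3,3)X 4/5
Row 4: (4,0)O 1/3 · (4,1)X 3/5 · (4,2)X 4/5 · (4,3)X 3/3
The smallest same-type fraction is 1/5 at (3,0), which reduces to 1/5. Any threshold above that leaves this agent unsatisfied.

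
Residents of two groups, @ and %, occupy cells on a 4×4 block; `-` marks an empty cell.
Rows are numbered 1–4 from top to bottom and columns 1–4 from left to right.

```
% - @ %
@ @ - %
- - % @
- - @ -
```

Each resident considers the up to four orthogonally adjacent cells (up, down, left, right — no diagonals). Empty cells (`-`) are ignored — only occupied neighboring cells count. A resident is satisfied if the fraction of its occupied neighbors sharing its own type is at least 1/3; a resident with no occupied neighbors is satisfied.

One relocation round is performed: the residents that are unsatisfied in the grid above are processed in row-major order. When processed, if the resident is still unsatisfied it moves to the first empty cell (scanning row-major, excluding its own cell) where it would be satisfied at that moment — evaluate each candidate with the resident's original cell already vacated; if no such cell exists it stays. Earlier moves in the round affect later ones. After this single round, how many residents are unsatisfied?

0

Initially unsatisfied (in order): (1,1), (1,3), (3,3), (3,4), (4,3).
  (1,1) → (2,3).
  (1,3) → (1,1).
  (3,3): now satisfied by earlier moves; stays.
  (3,4) → (1,2).
  (4,3) → (1,3).
Resulting grid:
@ @ @ %
@ @ % %
- - % -
- - - -
All satisfied now.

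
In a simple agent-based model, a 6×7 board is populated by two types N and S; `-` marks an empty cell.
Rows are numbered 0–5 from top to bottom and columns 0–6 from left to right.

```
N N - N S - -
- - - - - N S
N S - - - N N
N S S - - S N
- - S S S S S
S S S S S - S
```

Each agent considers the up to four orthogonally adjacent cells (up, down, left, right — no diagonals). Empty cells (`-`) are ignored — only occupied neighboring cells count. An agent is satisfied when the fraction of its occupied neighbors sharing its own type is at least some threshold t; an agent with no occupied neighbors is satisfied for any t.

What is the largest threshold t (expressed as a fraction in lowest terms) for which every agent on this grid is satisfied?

(0,0)N 1/1
(0,1)N 1/1
(0,3)N 0/1
(0,4)S 0/1
(1,5)N 1/2
(1,6)S 0/2
(2,0)N 1/2
(2,1)S 1/2
(2,5)N 2/3
(2,6)N 2/3
(3,0)N 1/2
(3,1)S 2/3
(3,2)S 2/2
(3,5)S 1/3
(3,6)N 1/3
(4,2)S 3/3
(4,3)S 3/3
(4,4)S 3/3
(4,5)S 3/3
(4,6)S 2/3
(5,0)S 1/1
(5,1)S 2/2
(5,2)S 3/3
(5,3)S 3/3
(5,4)S 2/2
(5,6)S 1/1
The smallest same-type fraction is 0/1 at (0,3), which reduces to 0/1. Any threshold above that leaves this agent unsatisfied.

0/1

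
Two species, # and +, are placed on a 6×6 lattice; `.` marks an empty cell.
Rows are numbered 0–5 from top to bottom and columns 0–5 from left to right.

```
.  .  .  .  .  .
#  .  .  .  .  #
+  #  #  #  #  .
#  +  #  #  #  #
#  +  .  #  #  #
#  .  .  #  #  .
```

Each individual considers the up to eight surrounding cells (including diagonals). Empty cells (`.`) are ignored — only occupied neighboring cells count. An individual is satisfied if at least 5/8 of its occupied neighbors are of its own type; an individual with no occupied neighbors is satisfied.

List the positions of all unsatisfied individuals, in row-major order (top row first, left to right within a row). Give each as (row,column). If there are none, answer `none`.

(1,0), (2,0), (3,0), (3,1), (4,0), (4,1), (5,0)

(1,0)# 1/2 ✗
(1,5)# 1/1 ✓
(2,0)+ 1/4 ✗
(2,1)# 4/6 ✓
(2,2)# 4/5 ✓
(2,3)# 5/5 ✓
(2,4)# 5/5 ✓
(3,0)# 2/5 ✗
(3,1)+ 2/7 ✗
(3,2)# 5/7 ✓
(3,3)# 7/7 ✓
(3,4)# 7/7 ✓
(3,5)# 4/4 ✓
(4,0)# 2/4 ✗
(4,1)+ 1/5 ✗
(4,3)# 6/6 ✓
(4,4)# 7/7 ✓
(4,5)# 4/4 ✓
(5,0)# 1/2 ✗
(5,3)# 3/3 ✓
(5,4)# 4/4 ✓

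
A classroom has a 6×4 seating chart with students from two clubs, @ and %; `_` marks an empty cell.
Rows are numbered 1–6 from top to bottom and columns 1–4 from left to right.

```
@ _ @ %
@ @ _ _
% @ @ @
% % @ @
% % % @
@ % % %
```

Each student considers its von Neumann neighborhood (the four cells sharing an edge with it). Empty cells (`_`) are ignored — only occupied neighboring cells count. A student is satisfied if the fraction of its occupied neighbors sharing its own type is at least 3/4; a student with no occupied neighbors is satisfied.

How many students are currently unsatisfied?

(1,1)@ 1/1 ✓
(1,3)@ 0/1 ✗
(1,4)% 0/1 ✗
(2,1)@ 2/3 ✗
(2,2)@ 2/2 ✓
(3,1)% 1/3 ✗
(3,2)@ 2/4 ✗
(3,3)@ 3/3 ✓
(3,4)@ 2/2 ✓
(4,1)% 3/3 ✓
(4,2)% 2/4 ✗
(4,3)@ 2/4 ✗
(4,4)@ 3/3 ✓
(5,1)% 2/3 ✗
(5,2)% 4/4 ✓
(5,3)% 2/4 ✗
(5,4)@ 1/3 ✗
(6,1)@ 0/2 ✗
(6,2)% 2/3 ✗
(6,3)% 3/3 ✓
(6,4)% 1/2 ✗
Unsatisfied: (1,3), (1,4), (2,1), (3,1), (3,2), (4,2), (4,3), (5,1), (5,3), (5,4), (6,1), (6,2), (6,4) — 13 in total.

13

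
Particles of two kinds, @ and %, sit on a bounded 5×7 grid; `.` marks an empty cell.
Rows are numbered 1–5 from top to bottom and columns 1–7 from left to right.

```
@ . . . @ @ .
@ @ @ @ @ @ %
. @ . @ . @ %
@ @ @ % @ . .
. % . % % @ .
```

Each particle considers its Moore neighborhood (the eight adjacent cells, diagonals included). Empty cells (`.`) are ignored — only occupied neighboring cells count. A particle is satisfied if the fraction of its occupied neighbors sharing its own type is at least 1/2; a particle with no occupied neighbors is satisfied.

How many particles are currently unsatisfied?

4

(1,1)@ 2/2 ok
(1,5)@ 4/4 ok
(1,6)@ 3/4 ok
(2,1)@ 3/3 ok
(2,2)@ 4/4 ok
(2,3)@ 4/4 ok
(2,4)@ 4/4 ok
(2,5)@ 6/6 ok
(2,6)@ 4/6 ok
(2,7)% 1/4 unhappy
(3,2)@ 6/6 ok
(3,4)@ 5/6 ok
(3,6)@ 3/5 ok
(3,7)% 1/3 unhappy
(4,1)@ 2/3 ok
(4,2)@ 3/4 ok
(4,3)@ 3/6 ok
(4,4)% 2/5 unhappy
(4,5)@ 3/6 ok
(5,2)% 0/3 unhappy
(5,4)% 2/4 ok
(5,5)% 2/4 ok
(5,6)@ 1/2 ok
Unsatisfied: (2,7), (3,7), (4,4), (5,2) — 4 in total.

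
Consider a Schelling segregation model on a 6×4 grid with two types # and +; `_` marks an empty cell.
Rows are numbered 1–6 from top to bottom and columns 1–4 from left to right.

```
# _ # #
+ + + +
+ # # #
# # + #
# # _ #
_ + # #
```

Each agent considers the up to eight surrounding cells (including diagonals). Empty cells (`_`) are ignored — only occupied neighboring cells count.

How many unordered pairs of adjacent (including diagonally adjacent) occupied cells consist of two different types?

28

Scan each occupied cell's neighbors to the right and below (and the two forward diagonals) so each pair is counted once.
From row 1: 7 unlike of 8 pairs (running 7/8).
From row 2: 8 unlike of 13 pairs (running 15/21).
From row 3: 6 unlike of 13 pairs (running 21/34).
From row 4: 4 unlike of 10 pairs (running 25/44).
From row 5: 2 unlike of 6 pairs (running 27/50).
From row 6: 1 unlike of 2 pairs (running 28/52).
Total adjacent occupied pairs: 52; unlike-type pairs: 28.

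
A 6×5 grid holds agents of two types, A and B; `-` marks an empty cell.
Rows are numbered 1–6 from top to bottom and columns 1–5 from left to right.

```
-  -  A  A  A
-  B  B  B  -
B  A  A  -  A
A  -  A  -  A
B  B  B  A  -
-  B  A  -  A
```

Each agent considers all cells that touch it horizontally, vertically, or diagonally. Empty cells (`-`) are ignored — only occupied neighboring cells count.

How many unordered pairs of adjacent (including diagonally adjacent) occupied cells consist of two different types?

22

Scan each occupied cell's neighbors to the right and below (and the two forward diagonals) so each pair is counted once.
Row 1: A(1,3)–A(1,4)= A(1,3)–B(2,3)≠ A(1,3)–B(2,4)≠ A(1,3)–B(2,2)≠ A(1,4)–A(1,5)= A(1,4)–B(2,4)≠ A(1,4)–B(2,3)≠ A(1,5)–B(2,4)≠  → 6/8 unlike.
Row 2: B(2,2)–B(2,3)= B(2,2)–A(3,2)≠ B(2,2)–A(3,3)≠ B(2,2)–B(3,1)= B(2,3)–B(2,4)= B(2,3)–A(3,3)≠ B(2,3)–A(3,2)≠ B(2,4)–A(3,5)≠ B(2,4)–A(3,3)≠  → 6/9 unlike.
Row 3: B(3,1)–A(3,2)≠ B(3,1)–A(4,1)≠ A(3,2)–A(3,3)= A(3,2)–A(4,3)= A(3,2)–A(4,1)= A(3,3)–A(4,3)= A(3,5)–A(4,5)=  → 2/7 unlike.
Row 4: A(4,1)–B(5,1)≠ A(4,1)–B(5,2)≠ A(4,3)–B(5,3)≠ A(4,3)–A(5,4)= A(4,3)–B(5,2)≠ A(4,5)–A(5,4)=  → 4/6 unlike.
Row 5: B(5,1)–B(5,2)= B(5,1)–B(6,2)= B(5,2)–B(5,3)= B(5,2)–B(6,2)= B(5,2)–A(6,3)≠ B(5,3)–A(5,4)≠ B(5,3)–A(6,3)≠ B(5,3)–B(6,2)= A(5,4)–A(6,5)= A(5,4)–A(6,3)=  → 3/10 unlike.
Row 6: B(6,2)–A(6,3)≠  → 1/1 unlike.
Total adjacent occupied pairs: 41; unlike-type pairs: 22.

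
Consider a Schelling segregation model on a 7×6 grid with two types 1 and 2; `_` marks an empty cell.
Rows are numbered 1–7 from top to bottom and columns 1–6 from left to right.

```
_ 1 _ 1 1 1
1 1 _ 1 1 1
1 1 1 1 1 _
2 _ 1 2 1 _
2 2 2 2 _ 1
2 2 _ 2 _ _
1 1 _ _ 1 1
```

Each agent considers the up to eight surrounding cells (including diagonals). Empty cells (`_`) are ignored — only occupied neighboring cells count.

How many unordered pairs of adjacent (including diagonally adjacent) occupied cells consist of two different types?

16

Scan each occupied cell's neighbors to the right and below (and the two forward diagonals) so each pair is counted once.
From row 1: 0 unlike of 11 pairs (running 0/11).
From row 2: 0 unlike of 14 pairs (running 0/25).
From row 3: 5 unlike of 14 pairs (running 5/39).
From row 4: 6 unlike of 11 pairs (running 11/50).
From row 5: 0 unlike of 10 pairs (running 11/60).
From row 6: 5 unlike of 6 pairs (running 16/66).
From row 7: 0 unlike of 2 pairs (running 16/68).
Total adjacent occupied pairs: 68; unlike-type pairs: 16.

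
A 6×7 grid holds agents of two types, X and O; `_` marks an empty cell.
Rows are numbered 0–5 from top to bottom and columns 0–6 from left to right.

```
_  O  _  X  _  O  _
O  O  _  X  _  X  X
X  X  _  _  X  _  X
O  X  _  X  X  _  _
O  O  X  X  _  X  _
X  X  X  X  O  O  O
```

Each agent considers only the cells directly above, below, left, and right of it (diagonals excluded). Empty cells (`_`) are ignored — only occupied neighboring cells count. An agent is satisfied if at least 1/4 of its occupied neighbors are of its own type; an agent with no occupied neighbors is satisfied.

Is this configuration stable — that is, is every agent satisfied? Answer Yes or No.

Row 0: (0,1)O 1/1 satisfied · (0,3)X 1/1 satisfied · (0,5)O 0/1 not
Row 1: (1,0)O 1/2 satisfied · (1,1)O 2/3 satisfied · (1,3)X 1/1 satisfied · (1,5)X 1/2 satisfied · (1,6)X 2/2 satisfied
Row 2: (2,0)X 1/3 satisfied · (2,1)X 2/3 satisfied · (2,4)X 1/1 satisfied · (2,6)X 1/1 satisfied
Row 3: (3,0)O 1/3 satisfied · (3,1)X 1/3 satisfied · (3,3)X 2/2 satisfied · (3,4)X 2/2 satisfied
Row 4: (4,0)O 2/3 satisfied · (4,1)O 1/4 satisfied · (4,2)X 2/3 satisfied · (4,3)X 3/3 satisfied · (4,5)X 0/1 not
Row 5: (5,0)X 1/2 satisfied · (5,1)X 2/3 satisfied · (5,2)X 3/3 satisfied · (5,3)X 2/3 satisfied · (5,4)O 1/2 satisfied · (5,5)O 2/3 satisfied · (5,6)O 1/1 satisfied
For instance (0,5) has only 0/1 same-type neighbors, below 1/4.

No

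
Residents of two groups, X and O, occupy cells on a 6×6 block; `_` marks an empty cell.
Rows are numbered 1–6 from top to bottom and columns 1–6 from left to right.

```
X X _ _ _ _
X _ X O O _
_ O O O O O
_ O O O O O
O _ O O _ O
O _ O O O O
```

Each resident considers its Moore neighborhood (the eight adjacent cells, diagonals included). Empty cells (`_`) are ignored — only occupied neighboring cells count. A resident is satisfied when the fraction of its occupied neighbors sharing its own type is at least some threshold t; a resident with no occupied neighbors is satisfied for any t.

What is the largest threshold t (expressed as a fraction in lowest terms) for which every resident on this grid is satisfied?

(1,1)X 2/2
(1,2)X 3/3
(2,1)X 2/3
(2,3)X 1/5
(2,4)O 4/5
(2,5)O 4/4
(3,2)O 3/5
(3,3)O 6/7
(3,4)O 7/8
(3,5)O 7/7
(3,6)O 4/4
(4,2)O 5/5
(4,3)O 7/7
(4,4)O 7/7
(4,5)O 7/7
(4,6)O 4/4
(5,1)O 2/2
(5,3)O 6/6
(5,4)O 7/7
(5,6)O 4/4
(6,1)O 1/1
(6,3)O 3/3
(6,4)O 4/4
(6,5)O 4/4
(6,6)O 2/2
The smallest same-type fraction is 1/5 at (2,3), which reduces to 1/5. Any threshold above that leaves this resident unsatisfied.

1/5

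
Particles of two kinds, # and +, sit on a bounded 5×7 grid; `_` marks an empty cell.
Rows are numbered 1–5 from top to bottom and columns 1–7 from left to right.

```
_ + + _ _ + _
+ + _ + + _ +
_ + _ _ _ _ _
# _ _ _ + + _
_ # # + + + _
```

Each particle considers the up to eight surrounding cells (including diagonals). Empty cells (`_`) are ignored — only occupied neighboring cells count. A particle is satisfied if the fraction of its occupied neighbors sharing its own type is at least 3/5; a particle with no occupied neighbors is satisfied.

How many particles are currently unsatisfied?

2

(1,2)+ 3/3 ok
(1,3)+ 3/3 ok
(1,6)+ 2/2 ok
(2,1)+ 3/3 ok
(2,2)+ 4/4 ok
(2,4)+ 2/2 ok
(2,5)+ 2/2 ok
(2,7)+ 1/1 ok
(3,2)+ 2/3 ok
(4,1)# 1/2 unhappy
(4,5)+ 4/4 ok
(4,6)+ 3/3 ok
(5,2)# 2/2 ok
(5,3)# 1/2 unhappy
(5,4)+ 2/3 ok
(5,5)+ 4/4 ok
(5,6)+ 3/3 ok
Unsatisfied: (4,1), (5,3) — 2 in total.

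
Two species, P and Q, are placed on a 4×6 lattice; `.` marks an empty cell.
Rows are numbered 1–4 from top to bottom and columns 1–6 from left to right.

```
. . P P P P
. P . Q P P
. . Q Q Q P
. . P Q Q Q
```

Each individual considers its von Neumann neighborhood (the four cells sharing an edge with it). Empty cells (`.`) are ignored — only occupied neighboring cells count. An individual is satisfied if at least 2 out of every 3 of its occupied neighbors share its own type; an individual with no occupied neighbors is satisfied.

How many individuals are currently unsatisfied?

7

Row 1: (1,3)P 1/1 ✓ · (1,4)P 2/3 ✓ · (1,5)P 3/3 ✓ · (1,6)P 2/2 ✓
Row 2: (2,2)P 0/0 ✓ · (2,4)Q 1/3 ✗ · (2,5)P 2/4 ✗ · (2,6)P 3/3 ✓
Row 3: (3,3)Q 1/2 ✗ · (3,4)Q 4/4 ✓ · (3,5)Q 2/4 ✗ · (3,6)P 1/3 ✗
Row 4: (4,3)P 0/2 ✗ · (4,4)Q 2/3 ✓ · (4,5)Q 3/3 ✓ · (4,6)Q 1/2 ✗
Unsatisfied: (2,4), (2,5), (3,3), (3,5), (3,6), (4,3), (4,6) — 7 in total.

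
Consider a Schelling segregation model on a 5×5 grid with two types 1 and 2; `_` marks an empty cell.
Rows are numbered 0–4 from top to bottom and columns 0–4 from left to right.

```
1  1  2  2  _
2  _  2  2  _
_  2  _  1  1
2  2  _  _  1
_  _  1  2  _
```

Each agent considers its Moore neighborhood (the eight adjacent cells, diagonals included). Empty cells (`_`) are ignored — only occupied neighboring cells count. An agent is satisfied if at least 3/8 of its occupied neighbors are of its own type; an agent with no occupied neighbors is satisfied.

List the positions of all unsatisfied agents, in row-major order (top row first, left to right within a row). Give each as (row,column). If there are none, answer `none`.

(0,0)1 1/2 ✓
(0,1)1 1/4 ✗
(0,2)2 3/4 ✓
(0,3)2 3/3 ✓
(1,0)2 1/3 ✗
(1,2)2 4/6 ✓
(1,3)2 3/5 ✓
(2,1)2 4/4 ✓
(2,3)1 2/4 ✓
(2,4)1 2/3 ✓
(3,0)2 2/2 ✓
(3,1)2 2/3 ✓
(3,4)1 2/3 ✓
(4,2)1 0/2 ✗
(4,3)2 0/2 ✗

(0,1), (1,0), (4,2), (4,3)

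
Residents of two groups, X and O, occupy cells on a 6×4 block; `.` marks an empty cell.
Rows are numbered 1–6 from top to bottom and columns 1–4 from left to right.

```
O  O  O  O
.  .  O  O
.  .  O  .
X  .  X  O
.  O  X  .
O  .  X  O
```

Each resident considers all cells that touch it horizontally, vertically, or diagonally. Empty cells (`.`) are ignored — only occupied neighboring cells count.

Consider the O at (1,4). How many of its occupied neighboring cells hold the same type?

3

Occupied neighbors of (1,4): (1,3)=O, (2,3)=O, (2,4)=O.
Same type (O): 3 of 3.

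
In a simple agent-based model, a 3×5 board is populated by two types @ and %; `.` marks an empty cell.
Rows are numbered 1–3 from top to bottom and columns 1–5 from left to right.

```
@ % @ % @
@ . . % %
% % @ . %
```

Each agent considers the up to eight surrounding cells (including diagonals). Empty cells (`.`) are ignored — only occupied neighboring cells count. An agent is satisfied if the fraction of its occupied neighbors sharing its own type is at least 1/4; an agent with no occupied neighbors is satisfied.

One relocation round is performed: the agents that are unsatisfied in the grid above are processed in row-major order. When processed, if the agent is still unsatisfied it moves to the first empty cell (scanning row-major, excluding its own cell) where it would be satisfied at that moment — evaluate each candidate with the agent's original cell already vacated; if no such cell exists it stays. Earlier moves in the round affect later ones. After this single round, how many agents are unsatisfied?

Initially unsatisfied (in order): (1,2), (1,3), (1,5), (3,3).
  (1,2) → (2,2).
  (1,3) → (1,2).
  (1,5) → (1,3).
  (3,3) → (2,3).
Resulting grid:
@ @ @ % .
@ % @ % %
% % . . %
All satisfied now.

0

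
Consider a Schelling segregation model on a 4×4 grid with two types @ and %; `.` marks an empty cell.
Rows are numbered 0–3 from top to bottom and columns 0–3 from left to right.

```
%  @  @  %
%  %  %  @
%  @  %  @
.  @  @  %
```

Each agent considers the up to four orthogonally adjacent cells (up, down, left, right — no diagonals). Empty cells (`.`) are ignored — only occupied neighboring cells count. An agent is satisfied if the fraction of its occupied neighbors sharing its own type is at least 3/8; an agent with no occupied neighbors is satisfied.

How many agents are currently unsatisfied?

Row 0: (0,0)% 1/2 satisfied · (0,1)@ 1/3 not · (0,2)@ 1/3 not · (0,3)% 0/2 not
Row 1: (1,0)% 3/3 satisfied · (1,1)% 2/4 satisfied · (1,2)% 2/4 satisfied · (1,3)@ 1/3 not
Row 2: (2,0)% 1/2 satisfied · (2,1)@ 1/4 not · (2,2)% 1/4 not · (2,3)@ 1/3 not
Row 3: (3,1)@ 2/2 satisfied · (3,2)@ 1/3 not · (3,3)% 0/2 not
Unsatisfied: (0,1), (0,2), (0,3), (1,3), (2,1), (2,2), (2,3), (3,2), (3,3) — 9 in total.

9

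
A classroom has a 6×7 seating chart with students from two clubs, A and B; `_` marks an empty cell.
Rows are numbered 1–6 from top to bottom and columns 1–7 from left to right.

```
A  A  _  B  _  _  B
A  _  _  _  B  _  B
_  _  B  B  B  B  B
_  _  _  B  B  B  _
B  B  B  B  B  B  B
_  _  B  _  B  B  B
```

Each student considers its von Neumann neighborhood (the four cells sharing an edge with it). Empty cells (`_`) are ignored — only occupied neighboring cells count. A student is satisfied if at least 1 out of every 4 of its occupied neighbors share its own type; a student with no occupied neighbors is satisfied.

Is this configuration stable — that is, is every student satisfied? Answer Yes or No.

(1,1)A 2/2 satisfied
(1,2)A 1/1 satisfied
(1,4)B 0/0 satisfied
(1,7)B 1/1 satisfied
(2,1)A 1/1 satisfied
(2,5)B 1/1 satisfied
(2,7)B 2/2 satisfied
(3,3)B 1/1 satisfied
(3,4)B 3/3 satisfied
(3,5)B 4/4 satisfied
(3,6)B 3/3 satisfied
(3,7)B 2/2 satisfied
(4,4)B 3/3 satisfied
(4,5)B 4/4 satisfied
(4,6)B 3/3 satisfied
(5,1)B 1/1 satisfied
(5,2)B 2/2 satisfied
(5,3)B 3/3 satisfied
(5,4)B 3/3 satisfied
(5,5)B 4/4 satisfied
(5,6)B 4/4 satisfied
(5,7)B 2/2 satisfied
(6,3)B 1/1 satisfied
(6,5)B 2/2 satisfied
(6,6)B 3/3 satisfied
(6,7)B 2/2 satisfied
All meet the threshold, so the configuration is stable.

Yes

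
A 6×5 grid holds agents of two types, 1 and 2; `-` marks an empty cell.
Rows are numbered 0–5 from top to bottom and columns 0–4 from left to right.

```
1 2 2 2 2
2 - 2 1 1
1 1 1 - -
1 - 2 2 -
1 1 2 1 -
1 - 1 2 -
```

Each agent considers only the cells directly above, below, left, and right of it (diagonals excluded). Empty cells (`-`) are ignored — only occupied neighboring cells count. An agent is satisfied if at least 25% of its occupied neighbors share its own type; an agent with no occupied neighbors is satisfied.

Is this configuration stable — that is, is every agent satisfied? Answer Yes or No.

(0,0)1 0/2 not
(0,1)2 1/2 satisfied
(0,2)2 3/3 satisfied
(0,3)2 2/3 satisfied
(0,4)2 1/2 satisfied
(1,0)2 0/2 not
(1,2)2 1/3 satisfied
(1,3)1 1/3 satisfied
(1,4)1 1/2 satisfied
(2,0)1 2/3 satisfied
(2,1)1 2/2 satisfied
(2,2)1 1/3 satisfied
(3,0)1 2/2 satisfied
(3,2)2 2/3 satisfied
(3,3)2 1/2 satisfied
(4,0)1 3/3 satisfied
(4,1)1 1/2 satisfied
(4,2)2 1/4 satisfied
(4,3)1 0/3 not
(5,0)1 1/1 satisfied
(5,2)1 0/2 not
(5,3)2 0/2 not
For instance (0,0) has only 0/2 same-type neighbors, below 1/4.

No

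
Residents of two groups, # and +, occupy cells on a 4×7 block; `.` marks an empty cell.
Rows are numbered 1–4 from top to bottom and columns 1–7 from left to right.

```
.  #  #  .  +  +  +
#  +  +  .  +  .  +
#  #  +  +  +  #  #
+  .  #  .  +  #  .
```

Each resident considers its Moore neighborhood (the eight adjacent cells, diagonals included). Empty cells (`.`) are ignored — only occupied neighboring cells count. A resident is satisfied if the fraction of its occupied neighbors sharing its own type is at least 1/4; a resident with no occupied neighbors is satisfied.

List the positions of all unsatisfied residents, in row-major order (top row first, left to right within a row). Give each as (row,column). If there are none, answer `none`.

(4,1)

(1,2)# 2/4 ok
(1,3)# 1/3 ok
(1,5)+ 2/2 ok
(1,6)+ 4/4 ok
(1,7)+ 2/2 ok
(2,1)# 3/4 ok
(2,2)+ 2/7 ok
(2,3)+ 3/6 ok
(2,5)+ 4/5 ok
(2,7)+ 2/4 ok
(3,1)# 2/4 ok
(3,2)# 3/7 ok
(3,3)+ 3/5 ok
(3,4)+ 5/6 ok
(3,5)+ 3/5 ok
(3,6)# 2/6 ok
(3,7)# 2/3 ok
(4,1)+ 0/2 unhappy
(4,3)# 1/3 ok
(4,5)+ 2/4 ok
(4,6)# 2/4 ok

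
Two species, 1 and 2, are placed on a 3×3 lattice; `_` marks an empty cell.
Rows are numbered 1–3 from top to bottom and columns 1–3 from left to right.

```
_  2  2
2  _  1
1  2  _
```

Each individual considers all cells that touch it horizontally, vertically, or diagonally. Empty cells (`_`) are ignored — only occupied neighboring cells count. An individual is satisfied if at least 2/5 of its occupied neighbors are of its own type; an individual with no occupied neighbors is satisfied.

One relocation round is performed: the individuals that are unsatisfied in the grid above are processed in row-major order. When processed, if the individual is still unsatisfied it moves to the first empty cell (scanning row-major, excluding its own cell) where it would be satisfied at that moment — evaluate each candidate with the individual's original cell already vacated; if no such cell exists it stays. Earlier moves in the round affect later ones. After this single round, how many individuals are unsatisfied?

1

Initially unsatisfied (in order): (2,3), (3,1), (3,2).
  (2,3): no empty cell satisfies it; stays.
  (3,1) → (3,3).
  (3,2) → (1,1).
Resulting grid:
2 2 2
2 _ 1
_ _ 1
Unsatisfied now: (2,3).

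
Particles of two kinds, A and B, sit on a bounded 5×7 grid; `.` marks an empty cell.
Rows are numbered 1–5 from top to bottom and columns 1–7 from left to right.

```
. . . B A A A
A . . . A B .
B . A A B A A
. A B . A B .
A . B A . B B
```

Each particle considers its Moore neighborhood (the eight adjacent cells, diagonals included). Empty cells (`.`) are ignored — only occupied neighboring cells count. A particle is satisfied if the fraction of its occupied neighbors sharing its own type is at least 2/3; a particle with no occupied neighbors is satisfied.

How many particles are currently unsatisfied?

Row 1: (1,4)B 0/2 ✗ · (1,5)A 2/4 ✗ · (1,6)A 3/4 ✓ · (1,7)A 1/2 ✗
Row 2: (2,1)A 0/1 ✗ · (2,5)A 4/7 ✗ · (2,6)B 1/7 ✗
Row 3: (3,1)B 0/2 ✗ · (3,3)A 2/3 ✓ · (3,4)A 3/5 ✗ · (3,5)B 2/6 ✗ · (3,6)A 3/6 ✗ · (3,7)A 1/3 ✗
Row 4: (4,2)A 2/5 ✗ · (4,3)B 1/5 ✗ · (4,5)A 3/6 ✗ · (4,6)B 3/6 ✗
Row 5: (5,1)A 1/1 ✓ · (5,3)B 1/3 ✗ · (5,4)A 1/3 ✗ · (5,6)B 2/3 ✓ · (5,7)B 2/2 ✓
Unsatisfied: (1,4), (1,5), (1,7), (2,1), (2,5), (2,6), (3,1), (3,4), (3,5), (3,6), (3,7), (4,2), (4,3), (4,5), (4,6), (5,3), (5,4) — 17 in total.

17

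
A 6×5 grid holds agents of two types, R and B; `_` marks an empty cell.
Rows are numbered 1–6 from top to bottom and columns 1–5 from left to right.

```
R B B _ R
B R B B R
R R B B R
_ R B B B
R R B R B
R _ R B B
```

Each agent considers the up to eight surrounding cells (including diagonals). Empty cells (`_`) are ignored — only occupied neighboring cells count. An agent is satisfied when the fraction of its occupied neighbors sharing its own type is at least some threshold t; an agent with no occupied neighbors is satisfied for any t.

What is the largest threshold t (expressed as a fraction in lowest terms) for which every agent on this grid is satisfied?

1/8

Row 1: (1,1)R 1/3 · (1,2)B 3/5 · (1,3)B 3/4 · (1,5)R 1/2
Row 2: (2,1)B 1/5 · (2,2)R 3/8 · (2,3)B 5/7 · (2,4)B 4/7 · (2,5)R 2/4
Row 3: (3,1)R 3/4 · (3,2)R 3/7 · (3,3)B 5/8 · (3,4)B 6/8 · (3,5)R 1/5
Row 4: (4,2)R 4/7 · (4,3)B 4/8 · (4,4)B 6/8 · (4,5)B 3/5
Row 5: (5,1)R 3/3 · (5,2)R 4/6 · (5,3)B 3/7 · (5,4)R 1/8 · (5,5)B 4/5
Row 6: (6,1)R 2/2 · (6,3)R 2/4 · (6,4)B 3/5 · (6,5)B 2/3
The smallest same-type fraction is 1/8 at (5,4), which reduces to 1/8. Any threshold above that leaves this agent unsatisfied.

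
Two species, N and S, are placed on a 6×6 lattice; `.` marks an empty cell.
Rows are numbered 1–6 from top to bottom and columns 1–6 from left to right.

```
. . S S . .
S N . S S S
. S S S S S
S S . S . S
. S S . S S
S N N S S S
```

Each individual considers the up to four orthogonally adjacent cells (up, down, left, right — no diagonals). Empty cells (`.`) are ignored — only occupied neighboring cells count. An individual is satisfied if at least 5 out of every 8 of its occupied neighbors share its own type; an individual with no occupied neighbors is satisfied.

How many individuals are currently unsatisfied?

7

(1,3)S 1/1 satisfied
(1,4)S 2/2 satisfied
(2,1)S 0/1 not
(2,2)N 0/2 not
(2,4)S 3/3 satisfied
(2,5)S 3/3 satisfied
(2,6)S 2/2 satisfied
(3,2)S 2/3 satisfied
(3,3)S 2/2 satisfied
(3,4)S 4/4 satisfied
(3,5)S 3/3 satisfied
(3,6)S 3/3 satisfied
(4,1)S 1/1 satisfied
(4,2)S 3/3 satisfied
(4,4)S 1/1 satisfied
(4,6)S 2/2 satisfied
(5,2)S 2/3 satisfied
(5,3)S 1/2 not
(5,5)S 2/2 satisfied
(5,6)S 3/3 satisfied
(6,1)S 0/1 not
(6,2)N 1/3 not
(6,3)N 1/3 not
(6,4)S 1/2 not
(6,5)S 3/3 satisfied
(6,6)S 2/2 satisfied
Unsatisfied: (2,1), (2,2), (5,3), (6,1), (6,2), (6,3), (6,4) — 7 in total.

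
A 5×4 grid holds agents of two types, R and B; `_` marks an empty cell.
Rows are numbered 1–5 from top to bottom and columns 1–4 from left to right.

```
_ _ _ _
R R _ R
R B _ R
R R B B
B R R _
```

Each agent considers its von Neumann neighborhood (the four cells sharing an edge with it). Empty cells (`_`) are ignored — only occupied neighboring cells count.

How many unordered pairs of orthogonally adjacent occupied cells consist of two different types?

8

Scan each occupied cell's neighbors to the right and below so each pair is counted once.
Row 2: R(2,1)–R(2,2)= R(2,1)–R(3,1)= R(2,2)–B(3,2)≠ R(2,4)–R(3,4)=  → 1/4 unlike.
Row 3: R(3,1)–B(3,2)≠ R(3,1)–R(4,1)= B(3,2)–R(4,2)≠ R(3,4)–B(4,4)≠  → 3/4 unlike.
Row 4: R(4,1)–R(4,2)= R(4,1)–B(5,1)≠ R(4,2)–B(4,3)≠ R(4,2)–R(5,2)= B(4,3)–B(4,4)= B(4,3)–R(5,3)≠  → 3/6 unlike.
Row 5: B(5,1)–R(5,2)≠ R(5,2)–R(5,3)=  → 1/2 unlike.
Total adjacent occupied pairs: 16; unlike-type pairs: 8.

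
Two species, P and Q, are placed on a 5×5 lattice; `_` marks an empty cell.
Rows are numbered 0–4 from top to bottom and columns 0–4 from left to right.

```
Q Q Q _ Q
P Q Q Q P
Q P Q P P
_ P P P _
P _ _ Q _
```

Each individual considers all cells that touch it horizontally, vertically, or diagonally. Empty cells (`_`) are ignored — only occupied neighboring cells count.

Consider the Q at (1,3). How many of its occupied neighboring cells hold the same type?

Occupied neighbors of (1,3): (0,2)=Q, (0,4)=Q, (1,2)=Q, (1,4)=P, (2,2)=Q, (2,3)=P, (2,4)=P.
Same type (Q): 4 of 7.

4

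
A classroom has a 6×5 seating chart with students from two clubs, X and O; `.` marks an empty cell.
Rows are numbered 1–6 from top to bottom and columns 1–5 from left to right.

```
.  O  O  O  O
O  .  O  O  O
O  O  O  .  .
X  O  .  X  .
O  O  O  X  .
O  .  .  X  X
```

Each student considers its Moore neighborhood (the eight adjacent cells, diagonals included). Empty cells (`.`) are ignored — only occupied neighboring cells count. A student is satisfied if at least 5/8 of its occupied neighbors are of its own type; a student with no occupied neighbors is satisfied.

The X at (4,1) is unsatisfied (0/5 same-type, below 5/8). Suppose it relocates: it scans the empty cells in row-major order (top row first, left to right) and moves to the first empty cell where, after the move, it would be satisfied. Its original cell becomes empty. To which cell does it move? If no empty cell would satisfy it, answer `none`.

Vacating (4,1). Empty cells in order:
  (1,1): 0/2 same-type → still unsatisfied.
  (2,2): 0/7 same-type → still unsatisfied.
  (3,4): 1/5 same-type → still unsatisfied.
  (3,5): 1/3 same-type → still unsatisfied.
  (4,3): 2/7 same-type → still unsatisfied.
  (4,5): 2/2 same-type → satisfied — stop here.

(4,5)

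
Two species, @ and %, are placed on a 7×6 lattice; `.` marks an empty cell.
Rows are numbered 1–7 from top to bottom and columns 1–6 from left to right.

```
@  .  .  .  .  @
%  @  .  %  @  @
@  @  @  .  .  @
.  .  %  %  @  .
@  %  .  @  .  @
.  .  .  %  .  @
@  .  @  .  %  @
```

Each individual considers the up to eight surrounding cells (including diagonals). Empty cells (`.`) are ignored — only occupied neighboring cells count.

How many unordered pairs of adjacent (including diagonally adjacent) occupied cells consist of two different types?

17

Scan each occupied cell's neighbors to the right and below (and the two forward diagonals) so each pair is counted once.
From row 1: 1 unlike of 4 pairs (running 1/4).
From row 2: 5 unlike of 11 pairs (running 6/15).
From row 3: 3 unlike of 6 pairs (running 9/21).
From row 4: 3 unlike of 7 pairs (running 12/28).
From row 5: 2 unlike of 3 pairs (running 14/31).
From row 6: 2 unlike of 4 pairs (running 16/35).
From row 7: 1 unlike of 1 pairs (running 17/36).
Total adjacent occupied pairs: 36; unlike-type pairs: 17.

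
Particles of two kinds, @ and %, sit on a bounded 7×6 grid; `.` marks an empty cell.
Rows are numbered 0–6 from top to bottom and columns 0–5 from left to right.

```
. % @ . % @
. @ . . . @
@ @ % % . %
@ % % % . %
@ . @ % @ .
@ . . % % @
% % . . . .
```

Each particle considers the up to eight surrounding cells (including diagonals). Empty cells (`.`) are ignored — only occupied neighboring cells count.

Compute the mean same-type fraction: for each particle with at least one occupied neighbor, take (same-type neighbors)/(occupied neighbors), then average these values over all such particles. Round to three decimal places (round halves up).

0.485

(0,1)% 0/2
(0,2)@ 1/2
(0,4)% 0/2
(0,5)@ 1/2
(1,1)@ 3/5
(1,5)@ 1/3
(2,0)@ 3/4
(2,1)@ 3/6
(2,2)% 4/6
(2,3)% 3/3
(2,5)% 1/2
(3,0)@ 3/4
(3,1)% 2/7
(3,2)% 5/7
(3,3)% 4/6
(3,5)% 1/2
(4,0)@ 2/3
(4,2)@ 0/5
(4,3)% 4/6
(4,4)@ 1/6
(5,0)@ 1/3
(5,3)% 2/4
(5,4)% 2/4
(5,5)@ 1/2
(6,0)% 1/2
(6,1)% 1/2
Sum over 26 particles: 0/2 + 1/2 + 0/2 + 1/2 + 3/5 + 1/3 + 3/4 + 3/6 + 4/6 + 3/3 + 1/2 + 3/4 + 2/7 + 5/7 + 4/6 + 1/2 + 2/3 + 0/5 + 4/6 + 1/6 + 1/3 + 2/4 + 2/4 + 1/2 + 1/2 + 1/2 = 63/5; mean = 63/5 ÷ 26 = 63/130 = 0.484615… → 0.485.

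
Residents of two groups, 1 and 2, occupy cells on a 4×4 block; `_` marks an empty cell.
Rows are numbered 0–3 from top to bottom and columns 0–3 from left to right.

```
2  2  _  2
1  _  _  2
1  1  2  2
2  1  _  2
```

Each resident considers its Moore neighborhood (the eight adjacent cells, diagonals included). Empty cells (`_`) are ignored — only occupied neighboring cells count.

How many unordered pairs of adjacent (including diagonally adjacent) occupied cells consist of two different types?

7

Scan each occupied cell's neighbors to the right and below (and the two forward diagonals) so each pair is counted once.
From row 0: 2 unlike of 4 pairs (running 2/4).
From row 1: 0 unlike of 4 pairs (running 2/8).
From row 2: 4 unlike of 10 pairs (running 6/18).
From row 3: 1 unlike of 1 pairs (running 7/19).
Total adjacent occupied pairs: 19; unlike-type pairs: 7.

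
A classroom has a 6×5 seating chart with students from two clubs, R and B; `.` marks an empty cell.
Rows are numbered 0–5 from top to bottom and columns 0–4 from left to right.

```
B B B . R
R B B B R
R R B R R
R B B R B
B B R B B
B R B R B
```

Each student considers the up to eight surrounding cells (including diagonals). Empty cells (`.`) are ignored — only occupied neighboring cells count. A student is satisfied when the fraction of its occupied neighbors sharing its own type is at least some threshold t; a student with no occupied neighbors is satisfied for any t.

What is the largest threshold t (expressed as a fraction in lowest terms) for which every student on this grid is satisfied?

1/5

(0,0)B 2/3
(0,1)B 4/5
(0,2)B 4/4
(0,4)R 1/2
(1,0)R 2/5
(1,1)B 5/8
(1,2)B 5/7
(1,3)B 3/7
(1,4)R 3/4
(2,0)R 3/5
(2,1)R 3/8
(2,2)B 5/8
(2,3)R 3/8
(2,4)R 3/5
(3,0)R 2/5
(3,1)B 4/8
(3,2)B 4/8
(3,3)R 3/8
(3,4)B 2/5
(4,0)B 3/5
(4,1)B 5/8
(4,2)R 3/8
(4,3)B 5/8
(4,4)B 3/5
(5,0)B 2/3
(5,1)R 1/5
(5,2)B 2/5
(5,3)R 1/5
(5,4)B 2/3
The smallest same-type fraction is 1/5 at (5,1), which reduces to 1/5. Any threshold above that leaves this student unsatisfied.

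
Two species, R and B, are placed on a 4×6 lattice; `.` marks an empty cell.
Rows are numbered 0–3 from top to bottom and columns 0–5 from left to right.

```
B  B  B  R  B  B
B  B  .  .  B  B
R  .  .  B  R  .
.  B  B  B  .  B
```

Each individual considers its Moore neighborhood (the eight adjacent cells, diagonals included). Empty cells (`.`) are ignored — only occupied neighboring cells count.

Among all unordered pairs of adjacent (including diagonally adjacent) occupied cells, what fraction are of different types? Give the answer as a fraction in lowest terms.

11/30

Scan each occupied cell's neighbors to the right and below (and the two forward diagonals) so each pair is counted once.
From row 0: 3 unlike of 15 pairs (running 3/15).
From row 1: 4 unlike of 7 pairs (running 7/22).
From row 2: 4 unlike of 6 pairs (running 11/28).
From row 3: 0 unlike of 2 pairs (running 11/30).
Total adjacent occupied pairs: 30; unlike-type pairs: 11.
11/30 is already in lowest terms.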